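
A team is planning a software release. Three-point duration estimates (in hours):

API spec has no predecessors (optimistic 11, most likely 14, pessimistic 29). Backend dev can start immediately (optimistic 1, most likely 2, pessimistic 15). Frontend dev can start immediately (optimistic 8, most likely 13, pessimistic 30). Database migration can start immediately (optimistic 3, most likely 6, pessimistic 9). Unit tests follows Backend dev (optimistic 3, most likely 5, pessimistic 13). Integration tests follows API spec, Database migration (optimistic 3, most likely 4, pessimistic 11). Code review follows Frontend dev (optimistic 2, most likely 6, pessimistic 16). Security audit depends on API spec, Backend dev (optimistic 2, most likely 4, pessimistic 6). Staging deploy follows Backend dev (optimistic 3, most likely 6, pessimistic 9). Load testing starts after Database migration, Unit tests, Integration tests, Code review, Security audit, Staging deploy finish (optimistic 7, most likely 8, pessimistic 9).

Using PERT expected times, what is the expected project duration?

30 hours

te_API spec = (11 + 4·14 + 29)/6 = 96/6 = 16
te_Backend dev = (1 + 4·2 + 15)/6 = 24/6 = 4
te_Frontend dev = (8 + 4·13 + 30)/6 = 90/6 = 15
te_Database migration = (3 + 4·6 + 9)/6 = 36/6 = 6
te_Unit tests = (3 + 4·5 + 13)/6 = 36/6 = 6
te_Integration tests = (3 + 4·4 + 11)/6 = 30/6 = 5
te_Code review = (2 + 4·6 + 16)/6 = 42/6 = 7
te_Security audit = (2 + 4·4 + 6)/6 = 24/6 = 4
te_Staging deploy = (3 + 4·6 + 9)/6 = 36/6 = 6
te_Load testing = (7 + 4·8 + 9)/6 = 48/6 = 8

Forward pass:
ES_API spec = 0; EF_API spec = 16
ES_Backend dev = 0; EF_Backend dev = 4
ES_Frontend dev = 0; EF_Frontend dev = 15
ES_Database migration = 0; EF_Database migration = 6
ES_Unit tests = 4; EF_Unit tests = 4+6 = 10
ES_Integration tests = max(EF_API spec=16, EF_Database migration=6) = 16; EF_Integration tests = 16+5 = 21
ES_Code review = 15; EF_Code review = 15+7 = 22
ES_Security audit = max(EF_API spec=16, EF_Backend dev=4) = 16; EF_Security audit = 16+4 = 20
ES_Staging deploy = 4; EF_Staging deploy = 4+6 = 10
ES_Load testing = max(EF_Database migration=6, EF_Unit tests=10, EF_Integration tests=21, EF_Code review=22, EF_Security audit=20, EF_Staging deploy=10) = 22; EF_Load testing = 22+8 = 30
Expected project duration μ = 30 hours. Critical path: Frontend dev → Code review → Load testing.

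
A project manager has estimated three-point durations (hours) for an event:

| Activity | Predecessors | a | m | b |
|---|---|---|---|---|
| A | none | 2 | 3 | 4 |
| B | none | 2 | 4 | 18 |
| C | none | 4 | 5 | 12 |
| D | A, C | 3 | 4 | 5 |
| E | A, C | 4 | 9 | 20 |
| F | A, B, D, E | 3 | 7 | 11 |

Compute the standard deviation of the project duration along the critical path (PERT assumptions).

te_A = (2 + 4·3 + 4)/6 = 18/6 = 3; σ²_A = ((4−2)/6)² = 0.111
te_B = (2 + 4·4 + 18)/6 = 36/6 = 6; σ²_B = ((18−2)/6)² = 7.111
te_C = (4 + 4·5 + 12)/6 = 36/6 = 6; σ²_C = ((12−4)/6)² = 1.778
te_D = (3 + 4·4 + 5)/6 = 24/6 = 4; σ²_D = ((5−3)/6)² = 0.111
te_E = (4 + 4·9 + 20)/6 = 60/6 = 10; σ²_E = ((20−4)/6)² = 7.111
te_F = (3 + 4·7 + 11)/6 = 42/6 = 7; σ²_F = ((11−3)/6)² = 1.778

Forward pass:
ES_A = 0; EF_A = 3
ES_B = 0; EF_B = 6
ES_C = 0; EF_C = 6
ES_D = max(EF_A=3, EF_C=6) = 6; EF_D = 6+4 = 10
ES_E = max(EF_A=3, EF_C=6) = 6; EF_E = 6+10 = 16
ES_F = max(EF_A=3, EF_B=6, EF_D=10, EF_E=16) = 16; EF_F = 16+7 = 23
Expected project duration μ = 23 hours. Critical path: C → E → F.

Variance along critical path = 1.778 + 7.111 + 1.778 = 10.667
σ = √10.667 = 3.266 hours

3.27 hours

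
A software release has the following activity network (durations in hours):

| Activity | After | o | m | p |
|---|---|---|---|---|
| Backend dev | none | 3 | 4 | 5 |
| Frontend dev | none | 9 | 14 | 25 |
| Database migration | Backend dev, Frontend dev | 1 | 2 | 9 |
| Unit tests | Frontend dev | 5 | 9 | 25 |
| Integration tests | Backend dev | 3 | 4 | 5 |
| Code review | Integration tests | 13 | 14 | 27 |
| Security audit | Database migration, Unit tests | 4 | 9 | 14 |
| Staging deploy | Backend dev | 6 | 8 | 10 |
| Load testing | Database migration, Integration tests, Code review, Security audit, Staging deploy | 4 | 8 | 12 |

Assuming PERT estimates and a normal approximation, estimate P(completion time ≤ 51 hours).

te_Backend dev = (3 + 4·4 + 5)/6 = 24/6 = 4; σ²_Backend dev = ((5−3)/6)² = 0.111
te_Frontend dev = (9 + 4·14 + 25)/6 = 90/6 = 15; σ²_Frontend dev = ((25−9)/6)² = 7.111
te_Database migration = (1 + 4·2 + 9)/6 = 18/6 = 3; σ²_Database migration = ((9−1)/6)² = 1.778
te_Unit tests = (5 + 4·9 + 25)/6 = 66/6 = 11; σ²_Unit tests = ((25−5)/6)² = 11.111
te_Integration tests = (3 + 4·4 + 5)/6 = 24/6 = 4; σ²_Integration tests = ((5−3)/6)² = 0.111
te_Code review = (13 + 4·14 + 27)/6 = 96/6 = 16; σ²_Code review = ((27−13)/6)² = 5.444
te_Security audit = (4 + 4·9 + 14)/6 = 54/6 = 9; σ²_Security audit = ((14−4)/6)² = 2.778
te_Staging deploy = (6 + 4·8 + 10)/6 = 48/6 = 8; σ²_Staging deploy = ((10−6)/6)² = 0.444
te_Load testing = (4 + 4·8 + 12)/6 = 48/6 = 8; σ²_Load testing = ((12−4)/6)² = 1.778

Forward pass:
ES_Backend dev = 0; EF_Backend dev = 4
ES_Frontend dev = 0; EF_Frontend dev = 15
ES_Database migration = max(EF_Backend dev=4, EF_Frontend dev=15) = 15; EF_Database migration = 15+3 = 18
ES_Unit tests = 15; EF_Unit tests = 15+11 = 26
ES_Integration tests = 4; EF_Integration tests = 4+4 = 8
ES_Code review = 8; EF_Code review = 8+16 = 24
ES_Security audit = max(EF_Database migration=18, EF_Unit tests=26) = 26; EF_Security audit = 26+9 = 35
ES_Staging deploy = 4; EF_Staging deploy = 4+8 = 12
ES_Load testing = max(EF_Database migration=18, EF_Integration tests=8, EF_Code review=24, EF_Security audit=35, EF_Staging deploy=12) = 35; EF_Load testing = 35+8 = 43
Expected project duration μ = 43 hours. Critical path: Frontend dev → Unit tests → Security audit → Load testing.

Variance along critical path = 7.111 + 11.111 + 2.778 + 1.778 = 22.778; σ = √22.778 = 4.773 hours.
Z = (51 − 43) / 4.773 = 1.676
P(T ≤ 51) = Φ(1.676) ≈ 0.953

0.953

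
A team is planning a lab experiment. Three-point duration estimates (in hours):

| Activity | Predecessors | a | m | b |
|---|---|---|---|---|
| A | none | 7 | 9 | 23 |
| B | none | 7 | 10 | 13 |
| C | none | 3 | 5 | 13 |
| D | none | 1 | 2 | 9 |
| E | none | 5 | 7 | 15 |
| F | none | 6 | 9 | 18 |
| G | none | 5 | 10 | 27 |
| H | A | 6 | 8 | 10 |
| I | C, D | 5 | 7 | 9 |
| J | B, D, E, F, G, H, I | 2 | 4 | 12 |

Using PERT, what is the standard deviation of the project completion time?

3.21 hours

te_A = (7 + 4·9 + 23)/6 = 66/6 = 11; σ²_A = ((23−7)/6)² = 7.111
te_B = (7 + 4·10 + 13)/6 = 60/6 = 10; σ²_B = ((13−7)/6)² = 1.000
te_C = (3 + 4·5 + 13)/6 = 36/6 = 6; σ²_C = ((13−3)/6)² = 2.778
te_D = (1 + 4·2 + 9)/6 = 18/6 = 3; σ²_D = ((9−1)/6)² = 1.778
te_E = (5 + 4·7 + 15)/6 = 48/6 = 8; σ²_E = ((15−5)/6)² = 2.778
te_F = (6 + 4·9 + 18)/6 = 60/6 = 10; σ²_F = ((18−6)/6)² = 4.000
te_G = (5 + 4·10 + 27)/6 = 72/6 = 12; σ²_G = ((27−5)/6)² = 13.444
te_H = (6 + 4·8 + 10)/6 = 48/6 = 8; σ²_H = ((10−6)/6)² = 0.444
te_I = (5 + 4·7 + 9)/6 = 42/6 = 7; σ²_I = ((9−5)/6)² = 0.444
te_J = (2 + 4·4 + 12)/6 = 30/6 = 5; σ²_J = ((12−2)/6)² = 2.778

Forward pass:
ES_A = 0; EF_A = 11
ES_B = 0; EF_B = 10
ES_C = 0; EF_C = 6
ES_D = 0; EF_D = 3
ES_E = 0; EF_E = 8
ES_F = 0; EF_F = 10
ES_G = 0; EF_G = 12
ES_H = 11; EF_H = 11+8 = 19
ES_I = max(EF_C=6, EF_D=3) = 6; EF_I = 6+7 = 13
ES_J = max(EF_B=10, EF_D=3, EF_E=8, EF_F=10, EF_G=12, EF_H=19, EF_I=13) = 19; EF_J = 19+5 = 24
Expected project duration μ = 24 hours. Critical path: A → H → J.

Variance along critical path = 7.111 + 0.444 + 2.778 = 10.333
σ = √10.333 = 3.215 hours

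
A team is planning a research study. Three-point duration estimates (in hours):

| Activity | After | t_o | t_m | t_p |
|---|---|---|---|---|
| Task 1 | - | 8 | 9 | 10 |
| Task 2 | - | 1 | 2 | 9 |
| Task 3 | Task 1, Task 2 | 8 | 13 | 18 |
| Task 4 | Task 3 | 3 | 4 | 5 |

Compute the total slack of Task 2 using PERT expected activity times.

6 hours

te_Task 1 = (8 + 4·9 + 10)/6 = 54/6 = 9
te_Task 2 = (1 + 4·2 + 9)/6 = 18/6 = 3
te_Task 3 = (8 + 4·13 + 18)/6 = 78/6 = 13
te_Task 4 = (3 + 4·4 + 5)/6 = 24/6 = 4

Forward pass:
ES_Task 1 = 0; EF_Task 1 = 9
ES_Task 2 = 0; EF_Task 2 = 3
ES_Task 3 = max(EF_Task 1=9, EF_Task 2=3) = 9; EF_Task 3 = 9+13 = 22
ES_Task 4 = 22; EF_Task 4 = 22+4 = 26
Expected project duration μ = 26 hours. Critical path: Task 1 → Task 3 → Task 4.

Backward pass:
LF_Task 4 = 26; LS_Task 4 = 26−4 = 22
LF_Task 3 = LS_Task 4 = 22; LS_Task 3 = 22−13 = 9
LF_Task 2 = LS_Task 3 = 9; LS_Task 2 = 9−3 = 6
LF_Task 1 = LS_Task 3 = 9; LS_Task 1 = 9−9 = 0
Slack_Task 2 = LS_Task 2 − ES_Task 2 = 6 − 0 = 6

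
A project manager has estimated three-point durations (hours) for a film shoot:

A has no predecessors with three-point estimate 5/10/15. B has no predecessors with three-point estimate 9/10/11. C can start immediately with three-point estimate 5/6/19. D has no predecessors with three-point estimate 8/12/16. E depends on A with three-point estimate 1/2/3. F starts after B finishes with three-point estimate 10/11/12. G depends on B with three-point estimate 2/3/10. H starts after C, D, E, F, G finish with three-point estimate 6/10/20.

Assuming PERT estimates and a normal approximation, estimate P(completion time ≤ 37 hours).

te_A = (5 + 4·10 + 15)/6 = 60/6 = 10; σ²_A = ((15−5)/6)² = 2.778
te_B = (9 + 4·10 + 11)/6 = 60/6 = 10; σ²_B = ((11−9)/6)² = 0.111
te_C = (5 + 4·6 + 19)/6 = 48/6 = 8; σ²_C = ((19−5)/6)² = 5.444
te_D = (8 + 4·12 + 16)/6 = 72/6 = 12; σ²_D = ((16−8)/6)² = 1.778
te_E = (1 + 4·2 + 3)/6 = 12/6 = 2; σ²_E = ((3−1)/6)² = 0.111
te_F = (10 + 4·11 + 12)/6 = 66/6 = 11; σ²_F = ((12−10)/6)² = 0.111
te_G = (2 + 4·3 + 10)/6 = 24/6 = 4; σ²_G = ((10−2)/6)² = 1.778
te_H = (6 + 4·10 + 20)/6 = 66/6 = 11; σ²_H = ((20−6)/6)² = 5.444

Forward pass:
ES_A = 0; EF_A = 10
ES_B = 0; EF_B = 10
ES_C = 0; EF_C = 8
ES_D = 0; EF_D = 12
ES_E = 10; EF_E = 10+2 = 12
ES_F = 10; EF_F = 10+11 = 21
ES_G = 10; EF_G = 10+4 = 14
ES_H = max(EF_C=8, EF_D=12, EF_E=12, EF_F=21, EF_G=14) = 21; EF_H = 21+11 = 32
Expected project duration μ = 32 hours. Critical path: B → F → H.

Variance along critical path = 0.111 + 0.111 + 5.444 = 5.667; σ = √5.667 = 2.380 hours.
Z = (37 − 32) / 2.380 = 2.100
P(T ≤ 37) = Φ(2.100) ≈ 0.982

0.982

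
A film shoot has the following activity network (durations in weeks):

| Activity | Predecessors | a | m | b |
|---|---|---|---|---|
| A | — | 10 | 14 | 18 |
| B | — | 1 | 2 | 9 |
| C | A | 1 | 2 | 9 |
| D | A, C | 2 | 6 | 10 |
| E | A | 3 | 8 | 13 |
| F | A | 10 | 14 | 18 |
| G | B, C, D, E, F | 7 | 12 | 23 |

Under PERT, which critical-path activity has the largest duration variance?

G

te_A = (10 + 4·14 + 18)/6 = 84/6 = 14; σ²_A = ((18−10)/6)² = 1.778
te_B = (1 + 4·2 + 9)/6 = 18/6 = 3; σ²_B = ((9−1)/6)² = 1.778
te_C = (1 + 4·2 + 9)/6 = 18/6 = 3; σ²_C = ((9−1)/6)² = 1.778
te_D = (2 + 4·6 + 10)/6 = 36/6 = 6; σ²_D = ((10−2)/6)² = 1.778
te_E = (3 + 4·8 + 13)/6 = 48/6 = 8; σ²_E = ((13−3)/6)² = 2.778
te_F = (10 + 4·14 + 18)/6 = 84/6 = 14; σ²_F = ((18−10)/6)² = 1.778
te_G = (7 + 4·12 + 23)/6 = 78/6 = 13; σ²_G = ((23−7)/6)² = 7.111

Forward pass:
ES_A = 0; EF_A = 14
ES_B = 0; EF_B = 3
ES_C = 14; EF_C = 14+3 = 17
ES_D = max(EF_A=14, EF_C=17) = 17; EF_D = 17+6 = 23
ES_E = 14; EF_E = 14+8 = 22
ES_F = 14; EF_F = 14+14 = 28
ES_G = max(EF_B=3, EF_C=17, EF_D=23, EF_E=22, EF_F=28) = 28; EF_G = 28+13 = 41
Expected project duration μ = 41 weeks. Critical path: A → F → G.

Variances on critical path: σ²_A=1.778, σ²_F=1.778, σ²_G=7.111.
Largest is σ²_G = 7.111.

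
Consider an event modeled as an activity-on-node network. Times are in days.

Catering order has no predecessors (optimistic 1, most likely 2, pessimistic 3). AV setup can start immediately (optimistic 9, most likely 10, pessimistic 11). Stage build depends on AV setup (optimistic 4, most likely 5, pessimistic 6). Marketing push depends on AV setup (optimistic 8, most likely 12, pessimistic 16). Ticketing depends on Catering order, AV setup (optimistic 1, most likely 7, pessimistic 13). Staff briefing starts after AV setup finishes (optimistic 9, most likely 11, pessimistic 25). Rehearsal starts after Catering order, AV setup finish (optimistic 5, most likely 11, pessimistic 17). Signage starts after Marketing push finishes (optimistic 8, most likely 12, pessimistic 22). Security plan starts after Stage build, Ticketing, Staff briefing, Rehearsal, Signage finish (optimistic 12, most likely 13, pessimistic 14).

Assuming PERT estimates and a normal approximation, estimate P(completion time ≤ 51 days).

0.864

te_Catering order = (1 + 4·2 + 3)/6 = 12/6 = 2; σ²_Catering order = ((3−1)/6)² = 0.111
te_AV setup = (9 + 4·10 + 11)/6 = 60/6 = 10; σ²_AV setup = ((11−9)/6)² = 0.111
te_Stage build = (4 + 4·5 + 6)/6 = 30/6 = 5; σ²_Stage build = ((6−4)/6)² = 0.111
te_Marketing push = (8 + 4·12 + 16)/6 = 72/6 = 12; σ²_Marketing push = ((16−8)/6)² = 1.778
te_Ticketing = (1 + 4·7 + 13)/6 = 42/6 = 7; σ²_Ticketing = ((13−1)/6)² = 4.000
te_Staff briefing = (9 + 4·11 + 25)/6 = 78/6 = 13; σ²_Staff briefing = ((25−9)/6)² = 7.111
te_Rehearsal = (5 + 4·11 + 17)/6 = 66/6 = 11; σ²_Rehearsal = ((17−5)/6)² = 4.000
te_Signage = (8 + 4·12 + 22)/6 = 78/6 = 13; σ²_Signage = ((22−8)/6)² = 5.444
te_Security plan = (12 + 4·13 + 14)/6 = 78/6 = 13; σ²_Security plan = ((14−12)/6)² = 0.111

Forward pass:
ES_Catering order = 0; EF_Catering order = 2
ES_AV setup = 0; EF_AV setup = 10
ES_Stage build = 10; EF_Stage build = 10+5 = 15
ES_Marketing push = 10; EF_Marketing push = 10+12 = 22
ES_Ticketing = max(EF_Catering order=2, EF_AV setup=10) = 10; EF_Ticketing = 10+7 = 17
ES_Staff briefing = 10; EF_Staff briefing = 10+13 = 23
ES_Rehearsal = max(EF_Catering order=2, EF_AV setup=10) = 10; EF_Rehearsal = 10+11 = 21
ES_Signage = 22; EF_Signage = 22+13 = 35
ES_Security plan = max(EF_Stage build=15, EF_Ticketing=17, EF_Staff briefing=23, EF_Rehearsal=21, EF_Signage=35) = 35; EF_Security plan = 35+13 = 48
Expected project duration μ = 48 days. Critical path: AV setup → Marketing push → Signage → Security plan.

Variance along critical path = 0.111 + 1.778 + 5.444 + 0.111 = 7.444; σ = √7.444 = 2.728 days.
Z = (51 − 48) / 2.728 = 1.100
P(T ≤ 51) = Φ(1.100) ≈ 0.864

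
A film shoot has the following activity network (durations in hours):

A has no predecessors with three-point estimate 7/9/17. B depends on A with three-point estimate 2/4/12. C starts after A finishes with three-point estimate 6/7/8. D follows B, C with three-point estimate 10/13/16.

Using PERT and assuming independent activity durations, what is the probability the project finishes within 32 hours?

te_A = (7 + 4·9 + 17)/6 = 60/6 = 10; σ²_A = ((17−7)/6)² = 2.778
te_B = (2 + 4·4 + 12)/6 = 30/6 = 5; σ²_B = ((12−2)/6)² = 2.778
te_C = (6 + 4·7 + 8)/6 = 42/6 = 7; σ²_C = ((8−6)/6)² = 0.111
te_D = (10 + 4·13 + 16)/6 = 78/6 = 13; σ²_D = ((16−10)/6)² = 1.000

Forward pass:
ES_A = 0; EF_A = 10
ES_B = 10; EF_B = 10+5 = 15
ES_C = 10; EF_C = 10+7 = 17
ES_D = max(EF_B=15, EF_C=17) = 17; EF_D = 17+13 = 30
Expected project duration μ = 30 hours. Critical path: A → C → D.

Variance along critical path = 2.778 + 0.111 + 1.000 = 3.889; σ = √3.889 = 1.972 hours.
Z = (32 − 30) / 1.972 = 1.014
P(T ≤ 32) = Φ(1.014) ≈ 0.845

0.845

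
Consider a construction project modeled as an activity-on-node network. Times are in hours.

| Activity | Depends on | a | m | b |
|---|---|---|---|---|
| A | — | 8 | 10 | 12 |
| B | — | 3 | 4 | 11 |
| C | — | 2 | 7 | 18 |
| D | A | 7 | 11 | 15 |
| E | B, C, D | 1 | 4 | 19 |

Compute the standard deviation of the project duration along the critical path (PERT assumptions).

3.35 hours

te_A = (8 + 4·10 + 12)/6 = 60/6 = 10; σ²_A = ((12−8)/6)² = 0.444
te_B = (3 + 4·4 + 11)/6 = 30/6 = 5; σ²_B = ((11−3)/6)² = 1.778
te_C = (2 + 4·7 + 18)/6 = 48/6 = 8; σ²_C = ((18−2)/6)² = 7.111
te_D = (7 + 4·11 + 15)/6 = 66/6 = 11; σ²_D = ((15−7)/6)² = 1.778
te_E = (1 + 4·4 + 19)/6 = 36/6 = 6; σ²_E = ((19−1)/6)² = 9.000

Forward pass:
ES_A = 0; EF_A = 10
ES_B = 0; EF_B = 5
ES_C = 0; EF_C = 8
ES_D = 10; EF_D = 10+11 = 21
ES_E = max(EF_B=5, EF_C=8, EF_D=21) = 21; EF_E = 21+6 = 27
Expected project duration μ = 27 hours. Critical path: A → D → E.

Variance along critical path = 0.444 + 1.778 + 9.000 = 11.222
σ = √11.222 = 3.350 hours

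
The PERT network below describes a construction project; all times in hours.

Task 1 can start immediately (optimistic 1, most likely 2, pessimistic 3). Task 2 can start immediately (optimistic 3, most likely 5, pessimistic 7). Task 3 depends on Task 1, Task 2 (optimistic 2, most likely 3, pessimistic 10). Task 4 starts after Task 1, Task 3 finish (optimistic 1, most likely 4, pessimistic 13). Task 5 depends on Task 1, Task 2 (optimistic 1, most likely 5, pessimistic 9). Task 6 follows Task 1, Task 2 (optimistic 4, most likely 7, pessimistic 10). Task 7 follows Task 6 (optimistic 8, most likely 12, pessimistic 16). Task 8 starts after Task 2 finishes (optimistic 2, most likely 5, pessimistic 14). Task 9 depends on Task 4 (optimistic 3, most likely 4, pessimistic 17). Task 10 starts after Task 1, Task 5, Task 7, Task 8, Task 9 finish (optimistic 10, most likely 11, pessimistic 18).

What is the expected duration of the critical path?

te_Task 1 = (1 + 4·2 + 3)/6 = 12/6 = 2
te_Task 2 = (3 + 4·5 + 7)/6 = 30/6 = 5
te_Task 3 = (2 + 4·3 + 10)/6 = 24/6 = 4
te_Task 4 = (1 + 4·4 + 13)/6 = 30/6 = 5
te_Task 5 = (1 + 4·5 + 9)/6 = 30/6 = 5
te_Task 6 = (4 + 4·7 + 10)/6 = 42/6 = 7
te_Task 7 = (8 + 4·12 + 16)/6 = 72/6 = 12
te_Task 8 = (2 + 4·5 + 14)/6 = 36/6 = 6
te_Task 9 = (3 + 4·4 + 17)/6 = 36/6 = 6
te_Task 10 = (10 + 4·11 + 18)/6 = 72/6 = 12

Forward pass:
ES_Task 1 = 0; EF_Task 1 = 2
ES_Task 2 = 0; EF_Task 2 = 5
ES_Task 3 = max(EF_Task 1=2, EF_Task 2=5) = 5; EF_Task 3 = 5+4 = 9
ES_Task 4 = max(EF_Task 1=2, EF_Task 3=9) = 9; EF_Task 4 = 9+5 = 14
ES_Task 5 = max(EF_Task 1=2, EF_Task 2=5) = 5; EF_Task 5 = 5+5 = 10
ES_Task 6 = max(EF_Task 1=2, EF_Task 2=5) = 5; EF_Task 6 = 5+7 = 12
ES_Task 7 = 12; EF_Task 7 = 12+12 = 24
ES_Task 8 = 5; EF_Task 8 = 5+6 = 11
ES_Task 9 = 14; EF_Task 9 = 14+6 = 20
ES_Task 10 = max(EF_Task 1=2, EF_Task 5=10, EF_Task 7=24, EF_Task 8=11, EF_Task 9=20) = 24; EF_Task 10 = 24+12 = 36
Expected project duration μ = 36 hours. Critical path: Task 2 → Task 6 → Task 7 → Task 10.

36 hours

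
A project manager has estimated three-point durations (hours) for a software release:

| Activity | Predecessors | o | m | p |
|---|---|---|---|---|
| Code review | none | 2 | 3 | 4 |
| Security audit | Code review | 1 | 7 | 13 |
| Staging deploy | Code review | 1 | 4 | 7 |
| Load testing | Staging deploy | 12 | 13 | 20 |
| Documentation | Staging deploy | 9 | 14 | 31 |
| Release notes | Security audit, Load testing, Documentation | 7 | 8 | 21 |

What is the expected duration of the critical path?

33 hours

te_Code review = (2 + 4·3 + 4)/6 = 18/6 = 3
te_Security audit = (1 + 4·7 + 13)/6 = 42/6 = 7
te_Staging deploy = (1 + 4·4 + 7)/6 = 24/6 = 4
te_Load testing = (12 + 4·13 + 20)/6 = 84/6 = 14
te_Documentation = (9 + 4·14 + 31)/6 = 96/6 = 16
te_Release notes = (7 + 4·8 + 21)/6 = 60/6 = 10

Forward pass:
ES_Code review = 0; EF_Code review = 3
ES_Security audit = 3; EF_Security audit = 3+7 = 10
ES_Staging deploy = 3; EF_Staging deploy = 3+4 = 7
ES_Load testing = 7; EF_Load testing = 7+14 = 21
ES_Documentation = 7; EF_Documentation = 7+16 = 23
ES_Release notes = max(EF_Security audit=10, EF_Load testing=21, EF_Documentation=23) = 23; EF_Release notes = 23+10 = 33
Expected project duration μ = 33 hours. Critical path: Code review → Staging deploy → Documentation → Release notes.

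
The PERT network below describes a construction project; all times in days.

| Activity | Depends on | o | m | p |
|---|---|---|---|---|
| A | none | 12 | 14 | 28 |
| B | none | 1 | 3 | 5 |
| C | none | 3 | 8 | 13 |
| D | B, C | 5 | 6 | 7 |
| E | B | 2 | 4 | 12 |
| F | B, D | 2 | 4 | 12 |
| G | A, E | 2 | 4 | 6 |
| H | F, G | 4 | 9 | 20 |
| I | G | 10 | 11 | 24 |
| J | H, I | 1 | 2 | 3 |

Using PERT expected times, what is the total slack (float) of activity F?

te_A = (12 + 4·14 + 28)/6 = 96/6 = 16
te_B = (1 + 4·3 + 5)/6 = 18/6 = 3
te_C = (3 + 4·8 + 13)/6 = 48/6 = 8
te_D = (5 + 4·6 + 7)/6 = 36/6 = 6
te_E = (2 + 4·4 + 12)/6 = 30/6 = 5
te_F = (2 + 4·4 + 12)/6 = 30/6 = 5
te_G = (2 + 4·4 + 6)/6 = 24/6 = 4
te_H = (4 + 4·9 + 20)/6 = 60/6 = 10
te_I = (10 + 4·11 + 24)/6 = 78/6 = 13
te_J = (1 + 4·2 + 3)/6 = 12/6 = 2

Forward pass:
ES_A = 0; EF_A = 16
ES_B = 0; EF_B = 3
ES_C = 0; EF_C = 8
ES_D = max(EF_B=3, EF_C=8) = 8; EF_D = 8+6 = 14
ES_E = 3; EF_E = 3+5 = 8
ES_F = max(EF_B=3, EF_D=14) = 14; EF_F = 14+5 = 19
ES_G = max(EF_A=16, EF_E=8) = 16; EF_G = 16+4 = 20
ES_H = max(EF_F=19, EF_G=20) = 20; EF_H = 20+10 = 30
ES_I = 20; EF_I = 20+13 = 33
ES_J = max(EF_H=30, EF_I=33) = 33; EF_J = 33+2 = 35
Expected project duration μ = 35 days. Critical path: A → G → I → J.

Backward pass:
LF_J = 35; LS_J = 35−2 = 33
LF_I = LS_J = 33; LS_I = 33−13 = 20
LF_H = LS_J = 33; LS_H = 33−10 = 23
LF_G = min(LS_H=23, LS_I=20) = 20; LS_G = 20−4 = 16
LF_F = LS_H = 23; LS_F = 23−5 = 18
LF_E = LS_G = 16; LS_E = 16−5 = 11
LF_D = LS_F = 18; LS_D = 18−6 = 12
LF_C = LS_D = 12; LS_C = 12−8 = 4
LF_B = min(LS_D=12, LS_E=11, LS_F=18) = 11; LS_B = 11−3 = 8
LF_A = LS_G = 16; LS_A = 16−16 = 0
Slack_F = LS_F − ES_F = 18 − 14 = 4

4 days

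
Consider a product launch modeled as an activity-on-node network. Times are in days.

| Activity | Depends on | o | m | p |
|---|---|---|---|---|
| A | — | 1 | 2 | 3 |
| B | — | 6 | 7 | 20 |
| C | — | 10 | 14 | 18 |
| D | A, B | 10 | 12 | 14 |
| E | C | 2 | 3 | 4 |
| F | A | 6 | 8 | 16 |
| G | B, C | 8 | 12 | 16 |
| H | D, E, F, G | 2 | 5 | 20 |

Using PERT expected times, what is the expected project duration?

33 days

te_A = (1 + 4·2 + 3)/6 = 12/6 = 2
te_B = (6 + 4·7 + 20)/6 = 54/6 = 9
te_C = (10 + 4·14 + 18)/6 = 84/6 = 14
te_D = (10 + 4·12 + 14)/6 = 72/6 = 12
te_E = (2 + 4·3 + 4)/6 = 18/6 = 3
te_F = (6 + 4·8 + 16)/6 = 54/6 = 9
te_G = (8 + 4·12 + 16)/6 = 72/6 = 12
te_H = (2 + 4·5 + 20)/6 = 42/6 = 7

Forward pass:
ES_A = 0; EF_A = 2
ES_B = 0; EF_B = 9
ES_C = 0; EF_C = 14
ES_D = max(EF_A=2, EF_B=9) = 9; EF_D = 9+12 = 21
ES_E = 14; EF_E = 14+3 = 17
ES_F = 2; EF_F = 2+9 = 11
ES_G = max(EF_B=9, EF_C=14) = 14; EF_G = 14+12 = 26
ES_H = max(EF_D=21, EF_E=17, EF_F=11, EF_G=26) = 26; EF_H = 26+7 = 33
Expected project duration μ = 33 days. Critical path: C → G → H.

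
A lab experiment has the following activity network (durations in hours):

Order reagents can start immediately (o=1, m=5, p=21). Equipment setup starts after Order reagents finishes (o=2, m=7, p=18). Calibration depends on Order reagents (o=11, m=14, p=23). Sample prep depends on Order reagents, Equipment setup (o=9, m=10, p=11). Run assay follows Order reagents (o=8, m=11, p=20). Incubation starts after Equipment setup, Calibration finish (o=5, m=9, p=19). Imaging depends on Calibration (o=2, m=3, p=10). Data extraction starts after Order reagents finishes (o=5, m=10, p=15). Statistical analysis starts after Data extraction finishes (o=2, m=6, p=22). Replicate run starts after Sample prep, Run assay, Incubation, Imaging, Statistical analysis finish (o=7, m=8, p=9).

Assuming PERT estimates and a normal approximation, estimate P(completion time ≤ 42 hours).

0.670

te_Order reagents = (1 + 4·5 + 21)/6 = 42/6 = 7; σ²_Order reagents = ((21−1)/6)² = 11.111
te_Equipment setup = (2 + 4·7 + 18)/6 = 48/6 = 8; σ²_Equipment setup = ((18−2)/6)² = 7.111
te_Calibration = (11 + 4·14 + 23)/6 = 90/6 = 15; σ²_Calibration = ((23−11)/6)² = 4.000
te_Sample prep = (9 + 4·10 + 11)/6 = 60/6 = 10; σ²_Sample prep = ((11−9)/6)² = 0.111
te_Run assay = (8 + 4·11 + 20)/6 = 72/6 = 12; σ²_Run assay = ((20−8)/6)² = 4.000
te_Incubation = (5 + 4·9 + 19)/6 = 60/6 = 10; σ²_Incubation = ((19−5)/6)² = 5.444
te_Imaging = (2 + 4·3 + 10)/6 = 24/6 = 4; σ²_Imaging = ((10−2)/6)² = 1.778
te_Data extraction = (5 + 4·10 + 15)/6 = 60/6 = 10; σ²_Data extraction = ((15−5)/6)² = 2.778
te_Statistical analysis = (2 + 4·6 + 22)/6 = 48/6 = 8; σ²_Statistical analysis = ((22−2)/6)² = 11.111
te_Replicate run = (7 + 4·8 + 9)/6 = 48/6 = 8; σ²_Replicate run = ((9−7)/6)² = 0.111

Forward pass:
ES_Order reagents = 0; EF_Order reagents = 7
ES_Equipment setup = 7; EF_Equipment setup = 7+8 = 15
ES_Calibration = 7; EF_Calibration = 7+15 = 22
ES_Sample prep = max(EF_Order reagents=7, EF_Equipment setup=15) = 15; EF_Sample prep = 15+10 = 25
ES_Run assay = 7; EF_Run assay = 7+12 = 19
ES_Incubation = max(EF_Equipment setup=15, EF_Calibration=22) = 22; EF_Incubation = 22+10 = 32
ES_Imaging = 22; EF_Imaging = 22+4 = 26
ES_Data extraction = 7; EF_Data extraction = 7+10 = 17
ES_Statistical analysis = 17; EF_Statistical analysis = 17+8 = 25
ES_Replicate run = max(EF_Sample prep=25, EF_Run assay=19, EF_Incubation=32, EF_Imaging=26, EF_Statistical analysis=25) = 32; EF_Replicate run = 32+8 = 40
Expected project duration μ = 40 hours. Critical path: Order reagents → Calibration → Incubation → Replicate run.

Variance along critical path = 11.111 + 4.000 + 5.444 + 0.111 = 20.667; σ = √20.667 = 4.546 hours.
Z = (42 − 40) / 4.546 = 0.440
P(T ≤ 42) = Φ(0.440) ≈ 0.670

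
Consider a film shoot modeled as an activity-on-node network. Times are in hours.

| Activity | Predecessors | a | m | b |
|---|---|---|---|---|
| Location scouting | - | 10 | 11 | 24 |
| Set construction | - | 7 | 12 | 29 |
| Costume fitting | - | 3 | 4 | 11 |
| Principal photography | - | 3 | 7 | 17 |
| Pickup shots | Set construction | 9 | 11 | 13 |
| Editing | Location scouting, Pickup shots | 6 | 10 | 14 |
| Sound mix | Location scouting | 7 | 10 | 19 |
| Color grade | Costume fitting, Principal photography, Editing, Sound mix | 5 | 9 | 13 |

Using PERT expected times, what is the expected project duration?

te_Location scouting = (10 + 4·11 + 24)/6 = 78/6 = 13
te_Set construction = (7 + 4·12 + 29)/6 = 84/6 = 14
te_Costume fitting = (3 + 4·4 + 11)/6 = 30/6 = 5
te_Principal photography = (3 + 4·7 + 17)/6 = 48/6 = 8
te_Pickup shots = (9 + 4·11 + 13)/6 = 66/6 = 11
te_Editing = (6 + 4·10 + 14)/6 = 60/6 = 10
te_Sound mix = (7 + 4·10 + 19)/6 = 66/6 = 11
te_Color grade = (5 + 4·9 + 13)/6 = 54/6 = 9

Forward pass:
ES_Location scouting = 0; EF_Location scouting = 13
ES_Set construction = 0; EF_Set construction = 14
ES_Costume fitting = 0; EF_Costume fitting = 5
ES_Principal photography = 0; EF_Principal photography = 8
ES_Pickup shots = 14; EF_Pickup shots = 14+11 = 25
ES_Editing = max(EF_Location scouting=13, EF_Pickup shots=25) = 25; EF_Editing = 25+10 = 35
ES_Sound mix = 13; EF_Sound mix = 13+11 = 24
ES_Color grade = max(EF_Costume fitting=5, EF_Principal photography=8, EF_Editing=35, EF_Sound mix=24) = 35; EF_Color grade = 35+9 = 44
Expected project duration μ = 44 hours. Critical path: Set construction → Pickup shots → Editing → Color grade.

44 hours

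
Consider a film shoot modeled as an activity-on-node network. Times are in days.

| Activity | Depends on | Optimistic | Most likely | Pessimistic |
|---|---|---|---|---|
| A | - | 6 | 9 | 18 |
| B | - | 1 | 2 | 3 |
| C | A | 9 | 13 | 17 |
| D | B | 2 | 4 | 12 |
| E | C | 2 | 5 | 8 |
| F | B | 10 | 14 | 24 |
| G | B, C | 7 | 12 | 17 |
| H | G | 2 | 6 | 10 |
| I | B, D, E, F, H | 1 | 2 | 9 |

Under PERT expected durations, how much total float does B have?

te_A = (6 + 4·9 + 18)/6 = 60/6 = 10
te_B = (1 + 4·2 + 3)/6 = 12/6 = 2
te_C = (9 + 4·13 + 17)/6 = 78/6 = 13
te_D = (2 + 4·4 + 12)/6 = 30/6 = 5
te_E = (2 + 4·5 + 8)/6 = 30/6 = 5
te_F = (10 + 4·14 + 24)/6 = 90/6 = 15
te_G = (7 + 4·12 + 17)/6 = 72/6 = 12
te_H = (2 + 4·6 + 10)/6 = 36/6 = 6
te_I = (1 + 4·2 + 9)/6 = 18/6 = 3

Forward pass:
ES_A = 0; EF_A = 10
ES_B = 0; EF_B = 2
ES_C = 10; EF_C = 10+13 = 23
ES_D = 2; EF_D = 2+5 = 7
ES_E = 23; EF_E = 23+5 = 28
ES_F = 2; EF_F = 2+15 = 17
ES_G = max(EF_B=2, EF_C=23) = 23; EF_G = 23+12 = 35
ES_H = 35; EF_H = 35+6 = 41
ES_I = max(EF_B=2, EF_D=7, EF_E=28, EF_F=17, EF_H=41) = 41; EF_I = 41+3 = 44
Expected project duration μ = 44 days. Critical path: A → C → G → H → I.

Backward pass:
LF_I = 44; LS_I = 44−3 = 41
LF_H = LS_I = 41; LS_H = 41−6 = 35
LF_G = LS_H = 35; LS_G = 35−12 = 23
LF_F = LS_I = 41; LS_F = 41−15 = 26
LF_E = LS_I = 41; LS_E = 41−5 = 36
LF_D = LS_I = 41; LS_D = 41−5 = 36
LF_C = min(LS_E=36, LS_G=23) = 23; LS_C = 23−13 = 10
LF_B = min(LS_D=36, LS_F=26, LS_G=23, LS_I=41) = 23; LS_B = 23−2 = 21
LF_A = LS_C = 10; LS_A = 10−10 = 0
Slack_B = LS_B − ES_B = 21 − 0 = 21

21 days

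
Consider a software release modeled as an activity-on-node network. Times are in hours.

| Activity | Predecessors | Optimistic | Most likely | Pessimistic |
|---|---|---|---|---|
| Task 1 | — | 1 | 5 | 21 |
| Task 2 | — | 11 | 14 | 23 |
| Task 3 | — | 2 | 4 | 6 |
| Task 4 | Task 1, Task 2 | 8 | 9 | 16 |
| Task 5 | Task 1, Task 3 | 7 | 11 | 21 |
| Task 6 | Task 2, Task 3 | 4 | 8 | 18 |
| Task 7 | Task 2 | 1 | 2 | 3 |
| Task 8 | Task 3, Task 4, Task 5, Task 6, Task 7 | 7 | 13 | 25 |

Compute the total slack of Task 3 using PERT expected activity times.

te_Task 1 = (1 + 4·5 + 21)/6 = 42/6 = 7
te_Task 2 = (11 + 4·14 + 23)/6 = 90/6 = 15
te_Task 3 = (2 + 4·4 + 6)/6 = 24/6 = 4
te_Task 4 = (8 + 4·9 + 16)/6 = 60/6 = 10
te_Task 5 = (7 + 4·11 + 21)/6 = 72/6 = 12
te_Task 6 = (4 + 4·8 + 18)/6 = 54/6 = 9
te_Task 7 = (1 + 4·2 + 3)/6 = 12/6 = 2
te_Task 8 = (7 + 4·13 + 25)/6 = 84/6 = 14

Forward pass:
ES_Task 1 = 0; EF_Task 1 = 7
ES_Task 2 = 0; EF_Task 2 = 15
ES_Task 3 = 0; EF_Task 3 = 4
ES_Task 4 = max(EF_Task 1=7, EF_Task 2=15) = 15; EF_Task 4 = 15+10 = 25
ES_Task 5 = max(EF_Task 1=7, EF_Task 3=4) = 7; EF_Task 5 = 7+12 = 19
ES_Task 6 = max(EF_Task 2=15, EF_Task 3=4) = 15; EF_Task 6 = 15+9 = 24
ES_Task 7 = 15; EF_Task 7 = 15+2 = 17
ES_Task 8 = max(EF_Task 3=4, EF_Task 4=25, EF_Task 5=19, EF_Task 6=24, EF_Task 7=17) = 25; EF_Task 8 = 25+14 = 39
Expected project duration μ = 39 hours. Critical path: Task 2 → Task 4 → Task 8.

Backward pass:
LF_Task 8 = 39; LS_Task 8 = 39−14 = 25
LF_Task 7 = LS_Task 8 = 25; LS_Task 7 = 25−2 = 23
LF_Task 6 = LS_Task 8 = 25; LS_Task 6 = 25−9 = 16
LF_Task 5 = LS_Task 8 = 25; LS_Task 5 = 25−12 = 13
LF_Task 4 = LS_Task 8 = 25; LS_Task 4 = 25−10 = 15
LF_Task 3 = min(LS_Task 5=13, LS_Task 6=16, LS_Task 8=25) = 13; LS_Task 3 = 13−4 = 9
LF_Task 2 = min(LS_Task 4=15, LS_Task 6=16, LS_Task 7=23) = 15; LS_Task 2 = 15−15 = 0
LF_Task 1 = min(LS_Task 4=15, LS_Task 5=13) = 13; LS_Task 1 = 13−7 = 6
Slack_Task 3 = LS_Task 3 − ES_Task 3 = 9 − 0 = 9

9 hours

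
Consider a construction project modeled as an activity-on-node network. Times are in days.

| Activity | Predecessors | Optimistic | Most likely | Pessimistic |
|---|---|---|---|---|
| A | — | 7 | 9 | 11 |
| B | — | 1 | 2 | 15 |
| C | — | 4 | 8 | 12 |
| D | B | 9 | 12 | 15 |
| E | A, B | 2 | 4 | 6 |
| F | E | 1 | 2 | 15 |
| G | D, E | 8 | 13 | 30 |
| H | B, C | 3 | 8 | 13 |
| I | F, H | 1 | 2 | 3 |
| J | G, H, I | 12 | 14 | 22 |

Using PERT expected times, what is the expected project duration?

46 days

te_A = (7 + 4·9 + 11)/6 = 54/6 = 9
te_B = (1 + 4·2 + 15)/6 = 24/6 = 4
te_C = (4 + 4·8 + 12)/6 = 48/6 = 8
te_D = (9 + 4·12 + 15)/6 = 72/6 = 12
te_E = (2 + 4·4 + 6)/6 = 24/6 = 4
te_F = (1 + 4·2 + 15)/6 = 24/6 = 4
te_G = (8 + 4·13 + 30)/6 = 90/6 = 15
te_H = (3 + 4·8 + 13)/6 = 48/6 = 8
te_I = (1 + 4·2 + 3)/6 = 12/6 = 2
te_J = (12 + 4·14 + 22)/6 = 90/6 = 15

Forward pass:
ES_A = 0; EF_A = 9
ES_B = 0; EF_B = 4
ES_C = 0; EF_C = 8
ES_D = 4; EF_D = 4+12 = 16
ES_E = max(EF_A=9, EF_B=4) = 9; EF_E = 9+4 = 13
ES_F = 13; EF_F = 13+4 = 17
ES_G = max(EF_D=16, EF_E=13) = 16; EF_G = 16+15 = 31
ES_H = max(EF_B=4, EF_C=8) = 8; EF_H = 8+8 = 16
ES_I = max(EF_F=17, EF_H=16) = 17; EF_I = 17+2 = 19
ES_J = max(EF_G=31, EF_H=16, EF_I=19) = 31; EF_J = 31+15 = 46
Expected project duration μ = 46 days. Critical path: B → D → G → J.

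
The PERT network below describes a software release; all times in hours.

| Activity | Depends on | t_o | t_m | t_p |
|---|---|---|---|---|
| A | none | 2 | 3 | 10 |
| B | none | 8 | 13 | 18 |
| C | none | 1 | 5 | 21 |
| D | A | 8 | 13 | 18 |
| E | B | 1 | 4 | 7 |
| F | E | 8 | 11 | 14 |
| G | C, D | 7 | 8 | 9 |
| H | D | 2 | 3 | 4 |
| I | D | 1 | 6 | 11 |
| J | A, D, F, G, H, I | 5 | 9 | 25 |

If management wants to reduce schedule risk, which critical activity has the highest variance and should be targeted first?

te_A = (2 + 4·3 + 10)/6 = 24/6 = 4; σ²_A = ((10−2)/6)² = 1.778
te_B = (8 + 4·13 + 18)/6 = 78/6 = 13; σ²_B = ((18−8)/6)² = 2.778
te_C = (1 + 4·5 + 21)/6 = 42/6 = 7; σ²_C = ((21−1)/6)² = 11.111
te_D = (8 + 4·13 + 18)/6 = 78/6 = 13; σ²_D = ((18−8)/6)² = 2.778
te_E = (1 + 4·4 + 7)/6 = 24/6 = 4; σ²_E = ((7−1)/6)² = 1.000
te_F = (8 + 4·11 + 14)/6 = 66/6 = 11; σ²_F = ((14−8)/6)² = 1.000
te_G = (7 + 4·8 + 9)/6 = 48/6 = 8; σ²_G = ((9−7)/6)² = 0.111
te_H = (2 + 4·3 + 4)/6 = 18/6 = 3; σ²_H = ((4−2)/6)² = 0.111
te_I = (1 + 4·6 + 11)/6 = 36/6 = 6; σ²_I = ((11−1)/6)² = 2.778
te_J = (5 + 4·9 + 25)/6 = 66/6 = 11; σ²_J = ((25−5)/6)² = 11.111

Forward pass:
ES_A = 0; EF_A = 4
ES_B = 0; EF_B = 13
ES_C = 0; EF_C = 7
ES_D = 4; EF_D = 4+13 = 17
ES_E = 13; EF_E = 13+4 = 17
ES_F = 17; EF_F = 17+11 = 28
ES_G = max(EF_C=7, EF_D=17) = 17; EF_G = 17+8 = 25
ES_H = 17; EF_H = 17+3 = 20
ES_I = 17; EF_I = 17+6 = 23
ES_J = max(EF_A=4, EF_D=17, EF_F=28, EF_G=25, EF_H=20, EF_I=23) = 28; EF_J = 28+11 = 39
Expected project duration μ = 39 hours. Critical path: B → E → F → J.

Variances on critical path: σ²_B=2.778, σ²_E=1.000, σ²_F=1.000, σ²_J=11.111.
Largest is σ²_J = 11.111.

J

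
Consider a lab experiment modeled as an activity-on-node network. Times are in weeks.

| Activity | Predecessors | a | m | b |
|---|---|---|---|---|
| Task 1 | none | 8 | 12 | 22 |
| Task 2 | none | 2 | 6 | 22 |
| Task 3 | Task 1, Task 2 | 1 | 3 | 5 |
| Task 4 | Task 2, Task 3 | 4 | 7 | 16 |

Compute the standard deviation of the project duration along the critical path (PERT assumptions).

te_Task 1 = (8 + 4·12 + 22)/6 = 78/6 = 13; σ²_Task 1 = ((22−8)/6)² = 5.444
te_Task 2 = (2 + 4·6 + 22)/6 = 48/6 = 8; σ²_Task 2 = ((22−2)/6)² = 11.111
te_Task 3 = (1 + 4·3 + 5)/6 = 18/6 = 3; σ²_Task 3 = ((5−1)/6)² = 0.444
te_Task 4 = (4 + 4·7 + 16)/6 = 48/6 = 8; σ²_Task 4 = ((16−4)/6)² = 4.000

Forward pass:
ES_Task 1 = 0; EF_Task 1 = 13
ES_Task 2 = 0; EF_Task 2 = 8
ES_Task 3 = max(EF_Task 1=13, EF_Task 2=8) = 13; EF_Task 3 = 13+3 = 16
ES_Task 4 = max(EF_Task 2=8, EF_Task 3=16) = 16; EF_Task 4 = 16+8 = 24
Expected project duration μ = 24 weeks. Critical path: Task 1 → Task 3 → Task 4.

Variance along critical path = 5.444 + 0.444 + 4.000 = 9.889
σ = √9.889 = 3.145 weeks

3.14 weeks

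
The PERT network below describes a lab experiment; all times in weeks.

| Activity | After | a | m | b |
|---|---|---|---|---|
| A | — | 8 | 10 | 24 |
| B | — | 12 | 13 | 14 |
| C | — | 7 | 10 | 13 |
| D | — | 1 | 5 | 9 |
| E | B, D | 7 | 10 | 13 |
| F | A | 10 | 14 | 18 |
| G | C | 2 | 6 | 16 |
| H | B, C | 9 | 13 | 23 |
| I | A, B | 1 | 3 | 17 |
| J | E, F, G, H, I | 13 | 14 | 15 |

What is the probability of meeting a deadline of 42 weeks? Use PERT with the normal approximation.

0.663

te_A = (8 + 4·10 + 24)/6 = 72/6 = 12; σ²_A = ((24−8)/6)² = 7.111
te_B = (12 + 4·13 + 14)/6 = 78/6 = 13; σ²_B = ((14−12)/6)² = 0.111
te_C = (7 + 4·10 + 13)/6 = 60/6 = 10; σ²_C = ((13−7)/6)² = 1.000
te_D = (1 + 4·5 + 9)/6 = 30/6 = 5; σ²_D = ((9−1)/6)² = 1.778
te_E = (7 + 4·10 + 13)/6 = 60/6 = 10; σ²_E = ((13−7)/6)² = 1.000
te_F = (10 + 4·14 + 18)/6 = 84/6 = 14; σ²_F = ((18−10)/6)² = 1.778
te_G = (2 + 4·6 + 16)/6 = 42/6 = 7; σ²_G = ((16−2)/6)² = 5.444
te_H = (9 + 4·13 + 23)/6 = 84/6 = 14; σ²_H = ((23−9)/6)² = 5.444
te_I = (1 + 4·3 + 17)/6 = 30/6 = 5; σ²_I = ((17−1)/6)² = 7.111
te_J = (13 + 4·14 + 15)/6 = 84/6 = 14; σ²_J = ((15−13)/6)² = 0.111

Forward pass:
ES_A = 0; EF_A = 12
ES_B = 0; EF_B = 13
ES_C = 0; EF_C = 10
ES_D = 0; EF_D = 5
ES_E = max(EF_B=13, EF_D=5) = 13; EF_E = 13+10 = 23
ES_F = 12; EF_F = 12+14 = 26
ES_G = 10; EF_G = 10+7 = 17
ES_H = max(EF_B=13, EF_C=10) = 13; EF_H = 13+14 = 27
ES_I = max(EF_A=12, EF_B=13) = 13; EF_I = 13+5 = 18
ES_J = max(EF_E=23, EF_F=26, EF_G=17, EF_H=27, EF_I=18) = 27; EF_J = 27+14 = 41
Expected project duration μ = 41 weeks. Critical path: B → H → J.

Variance along critical path = 0.111 + 5.444 + 0.111 = 5.667; σ = √5.667 = 2.380 weeks.
Z = (42 − 41) / 2.380 = 0.420
P(T ≤ 42) = Φ(0.420) ≈ 0.663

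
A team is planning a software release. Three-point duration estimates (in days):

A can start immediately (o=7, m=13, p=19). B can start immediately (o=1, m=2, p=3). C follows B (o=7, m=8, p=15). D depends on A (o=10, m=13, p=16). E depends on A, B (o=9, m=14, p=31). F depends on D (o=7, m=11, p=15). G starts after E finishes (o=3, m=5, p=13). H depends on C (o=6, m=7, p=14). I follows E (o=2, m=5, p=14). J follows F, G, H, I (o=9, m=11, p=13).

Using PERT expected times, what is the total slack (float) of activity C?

te_A = (7 + 4·13 + 19)/6 = 78/6 = 13
te_B = (1 + 4·2 + 3)/6 = 12/6 = 2
te_C = (7 + 4·8 + 15)/6 = 54/6 = 9
te_D = (10 + 4·13 + 16)/6 = 78/6 = 13
te_E = (9 + 4·14 + 31)/6 = 96/6 = 16
te_F = (7 + 4·11 + 15)/6 = 66/6 = 11
te_G = (3 + 4·5 + 13)/6 = 36/6 = 6
te_H = (6 + 4·7 + 14)/6 = 48/6 = 8
te_I = (2 + 4·5 + 14)/6 = 36/6 = 6
te_J = (9 + 4·11 + 13)/6 = 66/6 = 11

Forward pass:
ES_A = 0; EF_A = 13
ES_B = 0; EF_B = 2
ES_C = 2; EF_C = 2+9 = 11
ES_D = 13; EF_D = 13+13 = 26
ES_E = max(EF_A=13, EF_B=2) = 13; EF_E = 13+16 = 29
ES_F = 26; EF_F = 26+11 = 37
ES_G = 29; EF_G = 29+6 = 35
ES_H = 11; EF_H = 11+8 = 19
ES_I = 29; EF_I = 29+6 = 35
ES_J = max(EF_F=37, EF_G=35, EF_H=19, EF_I=35) = 37; EF_J = 37+11 = 48
Expected project duration μ = 48 days. Critical path: A → D → F → J.

Backward pass:
LF_J = 48; LS_J = 48−11 = 37
LF_I = LS_J = 37; LS_I = 37−6 = 31
LF_H = LS_J = 37; LS_H = 37−8 = 29
LF_G = LS_J = 37; LS_G = 37−6 = 31
LF_F = LS_J = 37; LS_F = 37−11 = 26
LF_E = min(LS_G=31, LS_I=31) = 31; LS_E = 31−16 = 15
LF_D = LS_F = 26; LS_D = 26−13 = 13
LF_C = LS_H = 29; LS_C = 29−9 = 20
LF_B = min(LS_C=20, LS_E=15) = 15; LS_B = 15−2 = 13
LF_A = min(LS_D=13, LS_E=15) = 13; LS_A = 13−13 = 0
Slack_C = LS_C − ES_C = 20 − 2 = 18

18 days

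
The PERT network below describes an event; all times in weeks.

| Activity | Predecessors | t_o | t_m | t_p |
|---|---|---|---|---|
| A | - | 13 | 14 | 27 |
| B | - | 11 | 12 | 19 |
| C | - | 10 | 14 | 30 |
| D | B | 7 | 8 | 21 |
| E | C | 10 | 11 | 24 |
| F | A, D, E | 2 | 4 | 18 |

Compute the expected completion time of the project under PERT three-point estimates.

te_A = (13 + 4·14 + 27)/6 = 96/6 = 16
te_B = (11 + 4·12 + 19)/6 = 78/6 = 13
te_C = (10 + 4·14 + 30)/6 = 96/6 = 16
te_D = (7 + 4·8 + 21)/6 = 60/6 = 10
te_E = (10 + 4·11 + 24)/6 = 78/6 = 13
te_F = (2 + 4·4 + 18)/6 = 36/6 = 6

Forward pass:
ES_A = 0; EF_A = 16
ES_B = 0; EF_B = 13
ES_C = 0; EF_C = 16
ES_D = 13; EF_D = 13+10 = 23
ES_E = 16; EF_E = 16+13 = 29
ES_F = max(EF_A=16, EF_D=23, EF_E=29) = 29; EF_F = 29+6 = 35
Expected project duration μ = 35 weeks. Critical path: C → E → F.

35 weeks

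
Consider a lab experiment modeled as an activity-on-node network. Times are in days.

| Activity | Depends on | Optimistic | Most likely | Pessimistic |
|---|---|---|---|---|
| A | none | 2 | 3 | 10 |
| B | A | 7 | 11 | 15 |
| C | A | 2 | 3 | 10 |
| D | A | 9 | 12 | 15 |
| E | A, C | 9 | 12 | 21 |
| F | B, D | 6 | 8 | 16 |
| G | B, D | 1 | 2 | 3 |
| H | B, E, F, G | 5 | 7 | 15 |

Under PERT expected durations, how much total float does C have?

te_A = (2 + 4·3 + 10)/6 = 24/6 = 4
te_B = (7 + 4·11 + 15)/6 = 66/6 = 11
te_C = (2 + 4·3 + 10)/6 = 24/6 = 4
te_D = (9 + 4·12 + 15)/6 = 72/6 = 12
te_E = (9 + 4·12 + 21)/6 = 78/6 = 13
te_F = (6 + 4·8 + 16)/6 = 54/6 = 9
te_G = (1 + 4·2 + 3)/6 = 12/6 = 2
te_H = (5 + 4·7 + 15)/6 = 48/6 = 8

Forward pass:
ES_A = 0; EF_A = 4
ES_B = 4; EF_B = 4+11 = 15
ES_C = 4; EF_C = 4+4 = 8
ES_D = 4; EF_D = 4+12 = 16
ES_E = max(EF_A=4, EF_C=8) = 8; EF_E = 8+13 = 21
ES_F = max(EF_B=15, EF_D=16) = 16; EF_F = 16+9 = 25
ES_G = max(EF_B=15, EF_D=16) = 16; EF_G = 16+2 = 18
ES_H = max(EF_B=15, EF_E=21, EF_F=25, EF_G=18) = 25; EF_H = 25+8 = 33
Expected project duration μ = 33 days. Critical path: A → D → F → H.

Backward pass:
LF_H = 33; LS_H = 33−8 = 25
LF_G = LS_H = 25; LS_G = 25−2 = 23
LF_F = LS_H = 25; LS_F = 25−9 = 16
LF_E = LS_H = 25; LS_E = 25−13 = 12
LF_D = min(LS_F=16, LS_G=23) = 16; LS_D = 16−12 = 4
LF_C = LS_E = 12; LS_C = 12−4 = 8
LF_B = min(LS_F=16, LS_G=23, LS_H=25) = 16; LS_B = 16−11 = 5
LF_A = min(LS_B=5, LS_C=8, LS_D=4, LS_E=12) = 4; LS_A = 4−4 = 0
Slack_C = LS_C − ES_C = 8 − 4 = 4

4 days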